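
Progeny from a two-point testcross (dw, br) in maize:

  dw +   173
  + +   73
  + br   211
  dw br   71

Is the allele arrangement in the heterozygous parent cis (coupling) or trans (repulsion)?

trans

The two most frequent classes are + br (211) and dw + (173); these are the parental (non-recombinant) types.
So the F1 carried + br on one chromosome and dw + on the other — the recessive alleles are on opposite chromosomes (trans / repulsion).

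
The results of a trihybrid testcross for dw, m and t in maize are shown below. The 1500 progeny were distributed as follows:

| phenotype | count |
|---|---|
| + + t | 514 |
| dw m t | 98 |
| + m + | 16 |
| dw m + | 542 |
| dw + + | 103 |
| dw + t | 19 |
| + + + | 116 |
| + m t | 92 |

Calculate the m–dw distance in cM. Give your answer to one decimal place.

15.3 cM

The two most frequent reciprocal classes, dw m + and + + t, are the parental types, so the F1 was dw m + / + + t.
The two rarest classes, + m + and dw + t, are the double crossovers. Comparing them with the parentals, only the dw allele has switched, so dw is the middle locus and the order is t – dw – m.
Crossovers in the dw–m interval produce the single-crossover classes dw + + and + m t (103 + 92 = 195) plus the double crossovers (35).
RF(dw–m) = (195 + 35) / 1500 = 230/1500 = 0.1533 → 15.3 cM.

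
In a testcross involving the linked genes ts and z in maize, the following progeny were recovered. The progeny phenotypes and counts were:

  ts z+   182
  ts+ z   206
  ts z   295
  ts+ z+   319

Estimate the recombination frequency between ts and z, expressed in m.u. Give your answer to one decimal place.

38.7 m.u.

The two most frequent classes, ts+ z+ (319) and ts z (295), are the parental types, so the F1 was ts+ z+ / ts z.
The recombinant classes are ts+ z and ts z+: 206 + 182 = 388.
Recombination frequency = 388/1002 = 0.3872 ≈ 38.7%, i.e. 38.7 m.u.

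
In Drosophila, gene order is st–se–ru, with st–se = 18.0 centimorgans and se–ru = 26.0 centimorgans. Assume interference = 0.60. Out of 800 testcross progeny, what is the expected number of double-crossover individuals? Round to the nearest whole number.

15

Map distances give recombination frequencies of 0.180 and 0.260 for the two intervals.
With interference 0.60 (so coincidence = 0.40), expected double-crossover frequency = 0.180 × 0.260 × 0.40 = 0.01872.
Expected number = 0.01872 × 800 = 14.98 ≈ 15.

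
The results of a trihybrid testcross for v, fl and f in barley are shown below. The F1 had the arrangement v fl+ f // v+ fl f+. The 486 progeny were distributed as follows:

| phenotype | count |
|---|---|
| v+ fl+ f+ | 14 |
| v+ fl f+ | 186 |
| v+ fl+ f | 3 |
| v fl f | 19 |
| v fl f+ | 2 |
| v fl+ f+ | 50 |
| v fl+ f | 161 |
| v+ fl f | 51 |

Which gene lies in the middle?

v

The two rarest classes, v+ fl+ f and v fl f+, are the double crossovers. Comparing them with the parentals, only the v allele has switched, so v is the middle locus and the order is f – v – fl.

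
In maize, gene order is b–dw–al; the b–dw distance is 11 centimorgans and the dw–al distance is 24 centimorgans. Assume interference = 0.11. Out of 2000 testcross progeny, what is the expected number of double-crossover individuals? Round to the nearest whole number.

47

Map distances give recombination frequencies of 0.110 and 0.240 for the two intervals.
With interference 0.11 (so coincidence = 0.89), expected double-crossover frequency = 0.110 × 0.240 × 0.89 = 0.02350.
Expected number = 0.02350 × 2000 = 46.99 ≈ 47.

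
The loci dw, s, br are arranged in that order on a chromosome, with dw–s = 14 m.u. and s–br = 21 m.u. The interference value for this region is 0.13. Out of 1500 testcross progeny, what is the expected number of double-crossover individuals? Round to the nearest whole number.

38

Map distances give recombination frequencies of 0.140 and 0.210 for the two intervals.
With interference 0.13 (so coincidence = 0.87), expected double-crossover frequency = 0.140 × 0.210 × 0.87 = 0.02558.
Expected number = 0.02558 × 1500 = 38.37 ≈ 38.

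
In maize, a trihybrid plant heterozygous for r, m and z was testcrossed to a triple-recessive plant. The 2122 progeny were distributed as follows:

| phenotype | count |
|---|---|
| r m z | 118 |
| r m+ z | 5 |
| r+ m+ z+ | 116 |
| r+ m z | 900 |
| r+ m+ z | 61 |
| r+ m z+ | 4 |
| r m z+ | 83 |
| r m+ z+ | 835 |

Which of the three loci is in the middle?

z

The two most frequent reciprocal classes, r m+ z+ and r+ m z, are the parental types, so the F1 was r m+ z+ / r+ m z.
The two rarest classes, r m+ z and r+ m z+, are the double crossovers. Comparing them with the parentals, only the z allele has switched, so z is the middle locus and the order is r – z – m.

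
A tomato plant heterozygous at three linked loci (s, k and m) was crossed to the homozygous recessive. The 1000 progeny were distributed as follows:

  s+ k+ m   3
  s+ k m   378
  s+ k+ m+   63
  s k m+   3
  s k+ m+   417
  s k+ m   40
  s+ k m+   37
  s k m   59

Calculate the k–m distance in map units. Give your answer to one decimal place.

The two most frequent reciprocal classes, s k+ m+ and s+ k m, are the parental types, so the F1 was s k+ m+ / s+ k m.
The two rarest classes, s k m+ and s+ k+ m, are the double crossovers. Comparing them with the parentals, only the k allele has switched, so k is the middle locus and the order is m – k – s.
Crossovers in the m–k interval produce the single-crossover classes s k+ m and s+ k m+ (40 + 37 = 77) plus the double crossovers (6).
RF(m–k) = (77 + 6) / 1000 = 83/1000 = 0.0830 → 8.3 map units.

8.3 map units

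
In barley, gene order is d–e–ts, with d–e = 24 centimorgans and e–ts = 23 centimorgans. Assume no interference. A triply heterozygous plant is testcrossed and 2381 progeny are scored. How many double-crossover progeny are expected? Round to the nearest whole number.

131

Map distances give recombination frequencies of 0.240 and 0.230 for the two intervals.
With no interference, expected double-crossover frequency = 0.240 × 0.230 = 0.05520.
Expected number = 0.05520 × 2381 = 131.43 ≈ 131.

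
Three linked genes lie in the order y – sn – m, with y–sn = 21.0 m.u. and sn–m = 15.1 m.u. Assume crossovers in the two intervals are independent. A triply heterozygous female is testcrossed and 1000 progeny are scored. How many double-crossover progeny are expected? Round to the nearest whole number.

32

Map distances give recombination frequencies of 0.210 and 0.151 for the two intervals.
With no interference, expected double-crossover frequency = 0.210 × 0.151 = 0.03171.
Expected number = 0.03171 × 1000 = 31.71 ≈ 32.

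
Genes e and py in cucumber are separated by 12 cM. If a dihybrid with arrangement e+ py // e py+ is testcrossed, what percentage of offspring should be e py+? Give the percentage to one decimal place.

44.0%

A map distance of 12 cM corresponds to a recombination frequency of 0.120.
The F1 is e+ py / e py+, so e py+ is a parental gamete class with expected frequency (1 − r)/2 = 0.880/2 = 0.4400.
That is 0.4400 = 44.0% of the progeny.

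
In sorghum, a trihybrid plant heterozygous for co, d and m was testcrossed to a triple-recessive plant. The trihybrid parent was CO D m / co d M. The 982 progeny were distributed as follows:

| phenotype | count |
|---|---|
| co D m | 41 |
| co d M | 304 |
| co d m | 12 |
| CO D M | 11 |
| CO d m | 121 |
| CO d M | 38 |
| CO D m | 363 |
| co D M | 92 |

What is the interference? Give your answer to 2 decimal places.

0.06

The two rarest classes, CO D M and co d m, are the double crossovers. Comparing them with the parentals, only the m allele has switched, so m is the middle locus and the order is d – m – co.
d–m: (213 + 23)/982 = 0.2403; m–co: (79 + 23)/982 = 0.1039.
Expected DCO frequency = 0.2403 × 0.1039 ≈ 0.02497; observed = 23/982 ≈ 0.02342.
Coefficient of coincidence = 0.02342/0.02497 ≈ 0.94; interference = 1 − 0.94 = 0.06.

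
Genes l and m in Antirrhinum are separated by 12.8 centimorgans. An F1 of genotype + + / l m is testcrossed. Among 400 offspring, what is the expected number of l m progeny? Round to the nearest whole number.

A map distance of 12.8 centimorgans corresponds to a recombination frequency of 0.128.
The F1 is + + / l m, so l m is a parental gamete class with expected frequency (1 − r)/2 = 0.872/2 = 0.4360.
Expected number = 0.4360 × 400 = 174.40 ≈ 174.

174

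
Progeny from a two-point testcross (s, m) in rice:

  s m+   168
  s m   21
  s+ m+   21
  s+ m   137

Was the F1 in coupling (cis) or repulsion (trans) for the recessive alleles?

The two most frequent classes are s+ m (137) and s m+ (168); these are the parental (non-recombinant) types.
So the F1 carried s+ m on one chromosome and s m+ on the other — the recessive alleles are on opposite chromosomes (trans / repulsion).

trans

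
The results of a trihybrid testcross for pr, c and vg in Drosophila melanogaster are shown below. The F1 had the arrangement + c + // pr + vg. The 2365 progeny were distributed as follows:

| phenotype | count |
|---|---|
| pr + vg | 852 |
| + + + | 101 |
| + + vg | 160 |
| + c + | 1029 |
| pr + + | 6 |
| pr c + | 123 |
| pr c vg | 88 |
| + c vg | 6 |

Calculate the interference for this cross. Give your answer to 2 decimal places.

The two rarest classes, + c vg and pr + +, are the double crossovers. Comparing them with the parentals, only the vg allele has switched, so vg is the middle locus and the order is pr – vg – c.
pr–vg: (283 + 12)/2365 = 0.1247; vg–c: (189 + 12)/2365 = 0.0850.
Expected DCO frequency = 0.1247 × 0.0850 ≈ 0.01060; observed = 12/2365 ≈ 0.00507.
Coefficient of coincidence = 0.00507/0.01060 ≈ 0.48; interference = 1 − 0.48 = 0.52.

0.52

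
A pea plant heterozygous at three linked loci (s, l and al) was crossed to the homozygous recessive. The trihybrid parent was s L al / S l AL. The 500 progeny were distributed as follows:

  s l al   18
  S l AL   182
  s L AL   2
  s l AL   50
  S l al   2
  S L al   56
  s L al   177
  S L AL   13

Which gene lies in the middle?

al

The two rarest classes, s L AL and S l al, are the double crossovers. Comparing them with the parentals, only the al allele has switched, so al is the middle locus and the order is s – al – l.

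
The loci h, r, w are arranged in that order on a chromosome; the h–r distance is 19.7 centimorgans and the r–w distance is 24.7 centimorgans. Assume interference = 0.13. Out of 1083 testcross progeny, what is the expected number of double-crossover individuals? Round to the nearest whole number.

Map distances give recombination frequencies of 0.197 and 0.247 for the two intervals.
With interference 0.13 (so coincidence = 0.87), expected double-crossover frequency = 0.197 × 0.247 × 0.87 = 0.04233.
Expected number = 0.04233 × 1083 = 45.85 ≈ 46.

46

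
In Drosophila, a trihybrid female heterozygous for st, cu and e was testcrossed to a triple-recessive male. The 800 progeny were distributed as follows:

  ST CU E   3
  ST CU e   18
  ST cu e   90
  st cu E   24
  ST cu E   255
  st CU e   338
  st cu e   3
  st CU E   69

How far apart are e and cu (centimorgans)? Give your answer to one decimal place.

The two most frequent reciprocal classes, ST cu E and st CU e, are the parental types, so the F1 was ST cu E / st CU e.
The two rarest classes, ST CU E and st cu e, are the double crossovers. Comparing them with the parentals, only the cu allele has switched, so cu is the middle locus and the order is st – cu – e.
Crossovers in the cu–e interval produce the single-crossover classes ST cu e and st CU E (90 + 69 = 159) plus the double crossovers (6).
RF(cu–e) = (159 + 6) / 800 = 165/800 = 0.2062 → 20.6 centimorgans.

20.6 centimorgans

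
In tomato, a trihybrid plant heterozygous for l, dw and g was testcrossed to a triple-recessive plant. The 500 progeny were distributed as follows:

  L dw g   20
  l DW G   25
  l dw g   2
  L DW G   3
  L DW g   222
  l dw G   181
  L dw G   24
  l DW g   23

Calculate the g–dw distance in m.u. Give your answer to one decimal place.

The two most frequent reciprocal classes, l dw G and L DW g, are the parental types, so the F1 was l dw G / L DW g.
The two rarest classes, l dw g and L DW G, are the double crossovers. Comparing them with the parentals, only the g allele has switched, so g is the middle locus and the order is dw – g – l.
Crossovers in the dw–g interval produce the single-crossover classes l DW G and L dw g (25 + 20 = 45) plus the double crossovers (5).
RF(dw–g) = (45 + 5) / 500 = 50/500 = 0.1000 → 10.0 m.u.

10.0 m.u.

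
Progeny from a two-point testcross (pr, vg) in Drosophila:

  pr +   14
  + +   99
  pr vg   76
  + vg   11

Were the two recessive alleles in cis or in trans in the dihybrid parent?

The two most frequent classes are + + (99) and pr vg (76); these are the parental (non-recombinant) types.
So the F1 carried + + on one chromosome and pr vg on the other — the recessive alleles are on the same chromosome (cis / coupling).

cis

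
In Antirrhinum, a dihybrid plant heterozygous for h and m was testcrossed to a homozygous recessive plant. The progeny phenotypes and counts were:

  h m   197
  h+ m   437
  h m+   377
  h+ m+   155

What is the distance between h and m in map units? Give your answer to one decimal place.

30.2 map units

The two most frequent classes, h+ m (437) and h m+ (377), are the parental types, so the F1 was h+ m / h m+.
The recombinant classes are h+ m+ and h m: 155 + 197 = 352.
Recombination frequency = 352/1166 = 0.3019 ≈ 30.2%, i.e. 30.2 map units.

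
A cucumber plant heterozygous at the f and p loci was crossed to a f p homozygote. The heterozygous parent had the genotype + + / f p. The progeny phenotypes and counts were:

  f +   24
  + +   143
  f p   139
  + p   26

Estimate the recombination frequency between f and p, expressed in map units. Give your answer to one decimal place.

The recombinant classes are + p and f +: 26 + 24 = 50.
Recombination frequency = 50/332 = 0.1506 ≈ 15.1%, i.e. 15.1 map units.

15.1 map units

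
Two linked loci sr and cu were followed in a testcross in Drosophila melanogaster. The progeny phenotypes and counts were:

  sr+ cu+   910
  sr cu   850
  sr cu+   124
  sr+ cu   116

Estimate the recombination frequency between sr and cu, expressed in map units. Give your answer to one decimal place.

12.0 map units

The two most frequent classes, sr+ cu+ (910) and sr cu (850), are the parental types, so the F1 was sr+ cu+ / sr cu.
The recombinant classes are sr+ cu and sr cu+: 116 + 124 = 240.
Recombination frequency = 240/2000 = 0.1200 ≈ 12.0%, i.e. 12.0 map units.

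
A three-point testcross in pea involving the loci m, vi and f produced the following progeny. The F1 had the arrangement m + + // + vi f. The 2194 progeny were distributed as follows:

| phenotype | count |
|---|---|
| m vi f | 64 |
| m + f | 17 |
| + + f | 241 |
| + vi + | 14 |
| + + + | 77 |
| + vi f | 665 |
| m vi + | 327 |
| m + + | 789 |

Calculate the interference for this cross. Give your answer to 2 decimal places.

The two rarest classes, m + f and + vi +, are the double crossovers. Comparing them with the parentals, only the f allele has switched, so f is the middle locus and the order is vi – f – m.
vi–f: (568 + 31)/2194 = 0.2730; f–m: (141 + 31)/2194 = 0.0784.
Expected DCO frequency = 0.2730 × 0.0784 ≈ 0.02140; observed = 31/2194 ≈ 0.01413.
Coefficient of coincidence = 0.01413/0.02140 ≈ 0.66; interference = 1 − 0.66 = 0.34.

0.34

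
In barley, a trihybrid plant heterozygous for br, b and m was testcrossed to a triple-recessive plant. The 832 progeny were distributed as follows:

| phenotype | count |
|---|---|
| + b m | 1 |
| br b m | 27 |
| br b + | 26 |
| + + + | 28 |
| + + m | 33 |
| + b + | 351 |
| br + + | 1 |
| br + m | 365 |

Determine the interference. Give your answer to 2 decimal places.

The two most frequent reciprocal classes, + b + and br + m, are the parental types, so the F1 was + b + / br + m.
The two rarest classes, + b m and br + +, are the double crossovers. Comparing them with the parentals, only the m allele has switched, so m is the middle locus and the order is b – m – br.
b–m: (55 + 2)/832 = 0.0685; m–br: (59 + 2)/832 = 0.0733.
Expected DCO frequency = 0.0685 × 0.0733 ≈ 0.00502; observed = 2/832 ≈ 0.00240.
Coefficient of coincidence = 0.00240/0.00502 ≈ 0.48; interference = 1 − 0.48 = 0.52.

0.52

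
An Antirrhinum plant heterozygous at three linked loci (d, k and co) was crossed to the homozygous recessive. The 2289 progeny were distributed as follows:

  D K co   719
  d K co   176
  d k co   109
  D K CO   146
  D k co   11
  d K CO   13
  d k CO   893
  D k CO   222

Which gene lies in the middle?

k

The two most frequent reciprocal classes, d k CO and D K co, are the parental types, so the F1 was d k CO / D K co.
The two rarest classes, d K CO and D k co, are the double crossovers. Comparing them with the parentals, only the k allele has switched, so k is the middle locus and the order is co – k – d.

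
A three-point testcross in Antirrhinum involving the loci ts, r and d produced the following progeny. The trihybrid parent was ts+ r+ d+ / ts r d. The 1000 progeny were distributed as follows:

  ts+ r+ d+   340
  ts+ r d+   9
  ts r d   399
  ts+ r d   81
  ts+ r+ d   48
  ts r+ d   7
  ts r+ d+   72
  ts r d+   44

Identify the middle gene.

r

The two rarest classes, ts+ r d+ and ts r+ d, are the double crossovers. Comparing them with the parentals, only the r allele has switched, so r is the middle locus and the order is d – r – ts.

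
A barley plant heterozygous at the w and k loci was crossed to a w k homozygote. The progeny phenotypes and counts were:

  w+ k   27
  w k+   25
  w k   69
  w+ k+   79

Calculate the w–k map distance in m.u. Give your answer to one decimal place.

26.0 m.u.

The two most frequent classes, w+ k+ (79) and w k (69), are the parental types, so the F1 was w+ k+ / w k.
The recombinant classes are w+ k and w k+: 27 + 25 = 52.
Recombination frequency = 52/200 = 0.2600 ≈ 26.0%, i.e. 26.0 m.u.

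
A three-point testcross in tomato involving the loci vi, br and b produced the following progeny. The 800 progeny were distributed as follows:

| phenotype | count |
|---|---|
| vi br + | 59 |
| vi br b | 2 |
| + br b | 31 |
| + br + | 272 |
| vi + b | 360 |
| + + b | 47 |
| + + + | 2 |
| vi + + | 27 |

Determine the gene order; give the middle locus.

The two most frequent reciprocal classes, vi + b and + br +, are the parental types, so the F1 was vi + b / + br +.
The two rarest classes, vi br b and + + +, are the double crossovers. Comparing them with the parentals, only the br allele has switched, so br is the middle locus and the order is vi – br – b.

br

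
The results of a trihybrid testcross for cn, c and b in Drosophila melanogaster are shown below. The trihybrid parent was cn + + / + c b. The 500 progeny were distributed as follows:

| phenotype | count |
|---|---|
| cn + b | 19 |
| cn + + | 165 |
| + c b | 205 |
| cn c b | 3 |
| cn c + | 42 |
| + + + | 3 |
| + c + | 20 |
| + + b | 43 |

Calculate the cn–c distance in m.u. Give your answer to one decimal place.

18.2 m.u.

The two rarest classes, + + + and cn c b, are the double crossovers. Comparing them with the parentals, only the cn allele has switched, so cn is the middle locus and the order is b – cn – c.
Crossovers in the cn–c interval produce the single-crossover classes cn c + and + + b (42 + 43 = 85) plus the double crossovers (6).
RF(cn–c) = (85 + 6) / 500 = 91/500 = 0.1820 → 18.2 m.u.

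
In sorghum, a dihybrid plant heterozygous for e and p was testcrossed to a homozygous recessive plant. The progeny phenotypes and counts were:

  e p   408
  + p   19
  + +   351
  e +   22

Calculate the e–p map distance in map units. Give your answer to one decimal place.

5.1 map units

The two most frequent classes, + + (351) and e p (408), are the parental types, so the F1 was + + / e p.
The recombinant classes are + p and e +: 19 + 22 = 41.
Recombination frequency = 41/800 = 0.0512 ≈ 5.1%, i.e. 5.1 map units.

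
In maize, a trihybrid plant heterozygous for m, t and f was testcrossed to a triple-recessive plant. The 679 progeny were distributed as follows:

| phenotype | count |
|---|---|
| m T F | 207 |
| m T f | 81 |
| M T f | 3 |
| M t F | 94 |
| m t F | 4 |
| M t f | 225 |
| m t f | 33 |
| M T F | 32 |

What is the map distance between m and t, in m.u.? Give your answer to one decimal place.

The two most frequent reciprocal classes, M t f and m T F, are the parental types, so the F1 was M t f / m T F.
The two rarest classes, M T f and m t F, are the double crossovers. Comparing them with the parentals, only the t allele has switched, so t is the middle locus and the order is m – t – f.
Crossovers in the m–t interval produce the single-crossover classes m t f and M T F (33 + 32 = 65) plus the double crossovers (7).
RF(m–t) = (65 + 7) / 679 = 72/679 = 0.1060 → 10.6 m.u.

10.6 m.u.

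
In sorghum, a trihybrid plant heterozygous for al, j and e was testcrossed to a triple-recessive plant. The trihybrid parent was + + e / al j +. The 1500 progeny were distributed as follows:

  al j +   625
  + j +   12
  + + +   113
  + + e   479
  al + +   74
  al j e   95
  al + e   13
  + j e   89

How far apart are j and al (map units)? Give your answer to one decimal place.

12.5 map units

The two rarest classes, al + e and + j +, are the double crossovers. Comparing them with the parentals, only the al allele has switched, so al is the middle locus and the order is e – al – j.
Crossovers in the al–j interval produce the single-crossover classes + j e and al + + (89 + 74 = 163) plus the double crossovers (25).
RF(al–j) = (163 + 25) / 1500 = 188/1500 = 0.1253 → 12.5 map units.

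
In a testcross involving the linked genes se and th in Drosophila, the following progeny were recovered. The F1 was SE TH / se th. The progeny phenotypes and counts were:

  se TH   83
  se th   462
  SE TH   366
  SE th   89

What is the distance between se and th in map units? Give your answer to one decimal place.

17.2 map units

The recombinant classes are SE th and se TH: 89 + 83 = 172.
Recombination frequency = 172/1000 = 0.1720 ≈ 17.2%, i.e. 17.2 map units.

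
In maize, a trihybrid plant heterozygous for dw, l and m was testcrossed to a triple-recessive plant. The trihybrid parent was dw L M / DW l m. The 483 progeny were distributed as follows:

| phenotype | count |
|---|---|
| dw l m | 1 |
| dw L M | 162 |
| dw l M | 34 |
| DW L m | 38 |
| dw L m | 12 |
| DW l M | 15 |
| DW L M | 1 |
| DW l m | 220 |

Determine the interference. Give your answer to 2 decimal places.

0.55

The two rarest classes, DW L M and dw l m, are the double crossovers. Comparing them with the parentals, only the dw allele has switched, so dw is the middle locus and the order is l – dw – m.
l–dw: (72 + 2)/483 = 0.1532; dw–m: (27 + 2)/483 = 0.0600.
Expected DCO frequency = 0.1532 × 0.0600 ≈ 0.00919; observed = 2/483 ≈ 0.00414.
Coefficient of coincidence = 0.00414/0.00919 ≈ 0.45; interference = 1 − 0.45 = 0.55.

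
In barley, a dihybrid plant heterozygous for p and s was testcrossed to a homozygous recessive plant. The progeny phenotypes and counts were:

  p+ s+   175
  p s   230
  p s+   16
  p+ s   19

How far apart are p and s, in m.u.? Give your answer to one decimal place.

8.0 m.u.

The two most frequent classes, p+ s+ (175) and p s (230), are the parental types, so the F1 was p+ s+ / p s.
The recombinant classes are p+ s and p s+: 19 + 16 = 35.
Recombination frequency = 35/440 = 0.0795 ≈ 8.0%, i.e. 8.0 m.u.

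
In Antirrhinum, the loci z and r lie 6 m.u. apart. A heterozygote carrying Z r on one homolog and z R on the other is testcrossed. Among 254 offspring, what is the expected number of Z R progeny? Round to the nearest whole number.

A map distance of 6 m.u. corresponds to a recombination frequency of 0.060.
The F1 is Z r / z R, so Z R is a recombinant gamete class with expected frequency r/2 = 0.060/2 = 0.0300.
Expected number = 0.0300 × 254 = 7.62 ≈ 8.

8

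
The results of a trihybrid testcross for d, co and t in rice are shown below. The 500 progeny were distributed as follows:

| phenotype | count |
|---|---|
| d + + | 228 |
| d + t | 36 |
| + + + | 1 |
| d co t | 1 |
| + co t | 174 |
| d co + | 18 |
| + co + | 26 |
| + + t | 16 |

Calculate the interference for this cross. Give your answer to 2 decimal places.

The two most frequent reciprocal classes, d + + and + co t, are the parental types, so the F1 was d + + / + co t.
The two rarest classes, + + + and d co t, are the double crossovers. Comparing them with the parentals, only the d allele has switched, so d is the middle locus and the order is t – d – co.
t–d: (62 + 2)/500 = 0.1280; d–co: (34 + 2)/500 = 0.0720.
Expected DCO frequency = 0.1280 × 0.0720 ≈ 0.00922; observed = 2/500 ≈ 0.00400.
Coefficient of coincidence = 0.00400/0.00922 ≈ 0.43; interference = 1 − 0.43 = 0.57.

0.57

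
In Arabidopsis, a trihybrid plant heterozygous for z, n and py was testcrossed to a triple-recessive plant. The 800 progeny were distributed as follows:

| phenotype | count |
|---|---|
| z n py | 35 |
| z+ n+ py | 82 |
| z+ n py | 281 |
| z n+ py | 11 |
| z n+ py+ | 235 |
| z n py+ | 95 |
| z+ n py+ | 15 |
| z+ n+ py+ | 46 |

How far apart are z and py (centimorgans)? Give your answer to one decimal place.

The two most frequent reciprocal classes, z n+ py+ and z+ n py, are the parental types, so the F1 was z n+ py+ / z+ n py.
The two rarest classes, z n+ py and z+ n py+, are the double crossovers. Comparing them with the parentals, only the py allele has switched, so py is the middle locus and the order is n – py – z.
Crossovers in the py–z interval produce the single-crossover classes z+ n+ py+ and z n py (46 + 35 = 81) plus the double crossovers (26).
RF(py–z) = (81 + 26) / 800 = 107/800 = 0.1338 → 13.4 centimorgans.

13.4 centimorgans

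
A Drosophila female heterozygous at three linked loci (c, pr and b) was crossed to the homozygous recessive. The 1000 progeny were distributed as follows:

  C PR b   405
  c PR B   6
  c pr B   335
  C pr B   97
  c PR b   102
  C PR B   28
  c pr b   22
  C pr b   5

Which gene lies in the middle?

pr

The two most frequent reciprocal classes, c pr B and C PR b, are the parental types, so the F1 was c pr B / C PR b.
The two rarest classes, c PR B and C pr b, are the double crossovers. Comparing them with the parentals, only the pr allele has switched, so pr is the middle locus and the order is c – pr – b.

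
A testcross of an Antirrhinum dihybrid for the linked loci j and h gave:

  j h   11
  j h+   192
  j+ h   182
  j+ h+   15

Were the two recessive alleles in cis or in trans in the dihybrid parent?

trans

The two most frequent classes are j+ h (182) and j h+ (192); these are the parental (non-recombinant) types.
So the F1 carried j+ h on one chromosome and j h+ on the other — the recessive alleles are on opposite chromosomes (trans / repulsion).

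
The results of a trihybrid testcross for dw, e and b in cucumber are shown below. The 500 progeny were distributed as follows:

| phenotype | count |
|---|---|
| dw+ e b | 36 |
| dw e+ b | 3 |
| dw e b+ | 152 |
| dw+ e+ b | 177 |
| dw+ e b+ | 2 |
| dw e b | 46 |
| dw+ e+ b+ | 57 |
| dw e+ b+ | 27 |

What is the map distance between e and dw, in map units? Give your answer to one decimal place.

The two most frequent reciprocal classes, dw e b+ and dw+ e+ b, are the parental types, so the F1 was dw e b+ / dw+ e+ b.
The two rarest classes, dw+ e b+ and dw e+ b, are the double crossovers. Comparing them with the parentals, only the dw allele has switched, so dw is the middle locus and the order is b – dw – e.
Crossovers in the dw–e interval produce the single-crossover classes dw e+ b+ and dw+ e b (27 + 36 = 63) plus the double crossovers (5).
RF(dw–e) = (63 + 5) / 500 = 68/500 = 0.1360 → 13.6 map units.

13.6 map units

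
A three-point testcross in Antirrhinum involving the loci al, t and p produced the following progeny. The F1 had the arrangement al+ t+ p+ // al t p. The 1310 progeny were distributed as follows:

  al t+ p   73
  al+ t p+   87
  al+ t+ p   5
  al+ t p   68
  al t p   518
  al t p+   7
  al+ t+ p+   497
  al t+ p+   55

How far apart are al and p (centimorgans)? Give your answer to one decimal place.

The two rarest classes, al+ t+ p and al t p+, are the double crossovers. Comparing them with the parentals, only the p allele has switched, so p is the middle locus and the order is t – p – al.
Crossovers in the p–al interval produce the single-crossover classes al t+ p+ and al+ t p (55 + 68 = 123) plus the double crossovers (12).
RF(p–al) = (123 + 12) / 1310 = 135/1310 = 0.1031 → 10.3 centimorgans.

10.3 centimorgans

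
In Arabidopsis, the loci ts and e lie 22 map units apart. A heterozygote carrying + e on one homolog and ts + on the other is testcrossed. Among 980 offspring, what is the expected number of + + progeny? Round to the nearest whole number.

108

A map distance of 22 map units corresponds to a recombination frequency of 0.220.
The F1 is + e / ts +, so + + is a recombinant gamete class with expected frequency r/2 = 0.220/2 = 0.1100.
Expected number = 0.1100 × 980 = 107.80 ≈ 108.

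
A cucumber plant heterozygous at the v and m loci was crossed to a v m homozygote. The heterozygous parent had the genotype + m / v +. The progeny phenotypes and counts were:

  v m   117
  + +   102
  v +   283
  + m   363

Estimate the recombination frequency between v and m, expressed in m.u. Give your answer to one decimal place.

The recombinant classes are + + and v m: 102 + 117 = 219.
Recombination frequency = 219/865 = 0.2532 ≈ 25.3%, i.e. 25.3 m.u.

25.3 m.u.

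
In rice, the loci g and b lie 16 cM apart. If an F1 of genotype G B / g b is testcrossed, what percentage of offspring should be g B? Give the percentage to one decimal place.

A map distance of 16 cM corresponds to a recombination frequency of 0.160.
The F1 is G B / g b, so g B is a recombinant gamete class with expected frequency r/2 = 0.160/2 = 0.0800.
That is 0.0800 = 8.0% of the progeny.

8.0%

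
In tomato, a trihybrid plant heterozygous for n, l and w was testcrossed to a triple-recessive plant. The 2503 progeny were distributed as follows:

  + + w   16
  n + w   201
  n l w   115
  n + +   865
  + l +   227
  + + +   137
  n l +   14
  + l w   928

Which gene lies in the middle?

l

The two most frequent reciprocal classes, n + + and + l w, are the parental types, so the F1 was n + + / + l w.
The two rarest classes, n l + and + + w, are the double crossovers. Comparing them with the parentals, only the l allele has switched, so l is the middle locus and the order is w – l – n.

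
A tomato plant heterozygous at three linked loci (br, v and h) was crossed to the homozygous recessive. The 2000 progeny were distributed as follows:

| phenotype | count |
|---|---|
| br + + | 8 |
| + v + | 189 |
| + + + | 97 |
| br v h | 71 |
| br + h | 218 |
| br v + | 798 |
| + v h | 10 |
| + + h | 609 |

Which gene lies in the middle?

The two most frequent reciprocal classes, br v + and + + h, are the parental types, so the F1 was br v + / + + h.
The two rarest classes, br + + and + v h, are the double crossovers. Comparing them with the parentals, only the v allele has switched, so v is the middle locus and the order is h – v – br.

v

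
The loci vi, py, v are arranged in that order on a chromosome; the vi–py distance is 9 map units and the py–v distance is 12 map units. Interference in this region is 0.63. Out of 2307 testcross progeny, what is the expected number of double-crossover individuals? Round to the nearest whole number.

9

Map distances give recombination frequencies of 0.090 and 0.120 for the two intervals.
With interference 0.63 (so coincidence = 0.37), expected double-crossover frequency = 0.090 × 0.120 × 0.37 = 0.00400.
Expected number = 0.00400 × 2307 = 9.22 ≈ 9.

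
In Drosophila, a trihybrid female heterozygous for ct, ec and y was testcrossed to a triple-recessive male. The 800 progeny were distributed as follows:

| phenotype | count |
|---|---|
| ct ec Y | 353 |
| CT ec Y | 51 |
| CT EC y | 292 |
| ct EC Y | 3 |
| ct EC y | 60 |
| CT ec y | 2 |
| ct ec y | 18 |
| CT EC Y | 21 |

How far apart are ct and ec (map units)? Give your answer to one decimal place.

The two most frequent reciprocal classes, ct ec Y and CT EC y, are the parental types, so the F1 was ct ec Y / CT EC y.
The two rarest classes, ct EC Y and CT ec y, are the double crossovers. Comparing them with the parentals, only the ec allele has switched, so ec is the middle locus and the order is ct – ec – y.
Crossovers in the ct–ec interval produce the single-crossover classes CT ec Y and ct EC y (51 + 60 = 111) plus the double crossovers (5).
RF(ct–ec) = (111 + 5) / 800 = 116/800 = 0.1450 → 14.5 map units.

14.5 map units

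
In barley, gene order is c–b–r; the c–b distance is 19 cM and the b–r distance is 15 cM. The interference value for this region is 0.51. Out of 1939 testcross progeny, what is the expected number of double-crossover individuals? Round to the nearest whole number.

27

Map distances give recombination frequencies of 0.190 and 0.150 for the two intervals.
With interference 0.51 (so coincidence = 0.49), expected double-crossover frequency = 0.190 × 0.150 × 0.49 = 0.01396.
Expected number = 0.01396 × 1939 = 27.08 ≈ 27.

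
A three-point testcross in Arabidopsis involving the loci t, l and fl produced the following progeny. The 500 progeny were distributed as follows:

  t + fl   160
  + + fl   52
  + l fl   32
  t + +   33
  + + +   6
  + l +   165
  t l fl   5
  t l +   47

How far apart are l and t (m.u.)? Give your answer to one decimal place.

The two most frequent reciprocal classes, t + fl and + l +, are the parental types, so the F1 was t + fl / + l +.
The two rarest classes, t l fl and + + +, are the double crossovers. Comparing them with the parentals, only the l allele has switched, so l is the middle locus and the order is t – l – fl.
Crossovers in the t–l interval produce the single-crossover classes + + fl and t l + (52 + 47 = 99) plus the double crossovers (11).
RF(t–l) = (99 + 11) / 500 = 110/500 = 0.2200 → 22.0 m.u.

22.0 m.u.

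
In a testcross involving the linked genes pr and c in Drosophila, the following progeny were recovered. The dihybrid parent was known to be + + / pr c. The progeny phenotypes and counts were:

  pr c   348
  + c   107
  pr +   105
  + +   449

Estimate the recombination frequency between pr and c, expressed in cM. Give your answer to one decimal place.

21.0 cM

The recombinant classes are + c and pr +: 107 + 105 = 212.
Recombination frequency = 212/1009 = 0.2101 ≈ 21.0%, i.e. 21.0 cM.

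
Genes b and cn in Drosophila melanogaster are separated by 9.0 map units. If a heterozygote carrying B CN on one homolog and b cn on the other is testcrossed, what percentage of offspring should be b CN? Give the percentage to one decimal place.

A map distance of 9.0 map units corresponds to a recombination frequency of 0.090.
The F1 is B CN / b cn, so b CN is a recombinant gamete class with expected frequency r/2 = 0.090/2 = 0.0450.
That is 0.0450 = 4.5% of the progeny.

4.5%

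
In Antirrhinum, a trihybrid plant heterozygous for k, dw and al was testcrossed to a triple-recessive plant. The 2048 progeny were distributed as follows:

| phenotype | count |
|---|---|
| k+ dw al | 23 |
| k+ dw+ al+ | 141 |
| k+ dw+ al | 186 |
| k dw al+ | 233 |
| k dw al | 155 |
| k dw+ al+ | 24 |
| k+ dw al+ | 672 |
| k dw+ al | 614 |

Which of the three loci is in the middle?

al

The two most frequent reciprocal classes, k dw+ al and k+ dw al+, are the parental types, so the F1 was k dw+ al / k+ dw al+.
The two rarest classes, k dw+ al+ and k+ dw al, are the double crossovers. Comparing them with the parentals, only the al allele has switched, so al is the middle locus and the order is dw – al – k.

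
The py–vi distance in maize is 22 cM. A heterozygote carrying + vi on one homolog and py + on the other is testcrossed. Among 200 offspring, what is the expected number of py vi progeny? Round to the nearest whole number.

A map distance of 22 cM corresponds to a recombination frequency of 0.220.
The F1 is + vi / py +, so py vi is a recombinant gamete class with expected frequency r/2 = 0.220/2 = 0.1100.
Expected number = 0.1100 × 200 = 22.00 ≈ 22.

22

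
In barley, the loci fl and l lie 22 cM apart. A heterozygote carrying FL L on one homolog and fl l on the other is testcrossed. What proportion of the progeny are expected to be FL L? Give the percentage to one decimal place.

39.0%

A map distance of 22 cM corresponds to a recombination frequency of 0.220.
The F1 is FL L / fl l, so FL L is a parental gamete class with expected frequency (1 − r)/2 = 0.780/2 = 0.3900.
That is 0.3900 = 39.0% of the progeny.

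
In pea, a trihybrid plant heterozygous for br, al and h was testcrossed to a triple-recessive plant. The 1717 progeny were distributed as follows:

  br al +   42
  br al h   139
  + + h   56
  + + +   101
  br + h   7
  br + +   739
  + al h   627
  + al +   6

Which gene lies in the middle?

The two most frequent reciprocal classes, br + + and + al h, are the parental types, so the F1 was br + + / + al h.
The two rarest classes, br + h and + al +, are the double crossovers. Comparing them with the parentals, only the h allele has switched, so h is the middle locus and the order is al – h – br.

h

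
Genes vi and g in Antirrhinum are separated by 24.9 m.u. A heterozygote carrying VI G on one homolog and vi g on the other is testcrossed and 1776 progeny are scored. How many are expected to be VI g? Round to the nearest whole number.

221

A map distance of 24.9 m.u. corresponds to a recombination frequency of 0.249.
The F1 is VI G / vi g, so VI g is a recombinant gamete class with expected frequency r/2 = 0.249/2 = 0.1245.
Expected number = 0.1245 × 1776 = 221.11 ≈ 221.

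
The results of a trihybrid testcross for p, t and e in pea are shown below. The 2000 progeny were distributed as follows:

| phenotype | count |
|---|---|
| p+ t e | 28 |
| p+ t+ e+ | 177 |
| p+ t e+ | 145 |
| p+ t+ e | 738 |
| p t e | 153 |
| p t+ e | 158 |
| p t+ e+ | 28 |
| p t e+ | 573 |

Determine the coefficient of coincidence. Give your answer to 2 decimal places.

The two most frequent reciprocal classes, p t e+ and p+ t+ e, are the parental types, so the F1 was p t e+ / p+ t+ e.
The two rarest classes, p t+ e+ and p+ t e, are the double crossovers. Comparing them with the parentals, only the t allele has switched, so t is the middle locus and the order is p – t – e.
p–t: (303 + 56)/2000 = 0.1795; t–e: (330 + 56)/2000 = 0.1930.
Expected DCO frequency = 0.1795 × 0.1930 ≈ 0.03464; observed = 56/2000 ≈ 0.02800.
Coefficient of coincidence = 0.02800/0.03464 ≈ 0.81.

0.81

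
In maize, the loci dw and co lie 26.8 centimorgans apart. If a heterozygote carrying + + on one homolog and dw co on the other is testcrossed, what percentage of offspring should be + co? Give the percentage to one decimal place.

A map distance of 26.8 centimorgans corresponds to a recombination frequency of 0.268.
The F1 is + + / dw co, so + co is a recombinant gamete class with expected frequency r/2 = 0.268/2 = 0.1340.
That is 0.1340 = 13.4% of the progeny.

13.4%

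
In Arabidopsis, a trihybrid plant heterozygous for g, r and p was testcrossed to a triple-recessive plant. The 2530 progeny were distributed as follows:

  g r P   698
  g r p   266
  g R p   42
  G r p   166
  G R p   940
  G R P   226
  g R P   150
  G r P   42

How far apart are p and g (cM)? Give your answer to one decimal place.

The two most frequent reciprocal classes, g r P and G R p, are the parental types, so the F1 was g r P / G R p.
The two rarest classes, G r P and g R p, are the double crossovers. Comparing them with the parentals, only the g allele has switched, so g is the middle locus and the order is r – g – p.
Crossovers in the g–p interval produce the single-crossover classes g r p and G R P (266 + 226 = 492) plus the double crossovers (84).
RF(g–p) = (492 + 84) / 2530 = 576/2530 = 0.2277 → 22.8 cM.

22.8 cM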